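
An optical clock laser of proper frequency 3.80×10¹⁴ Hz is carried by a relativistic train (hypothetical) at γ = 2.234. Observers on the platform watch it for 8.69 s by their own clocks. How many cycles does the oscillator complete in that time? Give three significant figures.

γ = 2.234
During 8.69 s of lab time, the oscillator's proper time advances by τ = Δt/γ = 8.69/2.234 = 3.890 s = 3.890×10⁰ s.
N = f × τ = 3.80×10¹⁴ × 3.890×10⁰ = 1.478×10¹⁵.

N = 1.48×10¹⁵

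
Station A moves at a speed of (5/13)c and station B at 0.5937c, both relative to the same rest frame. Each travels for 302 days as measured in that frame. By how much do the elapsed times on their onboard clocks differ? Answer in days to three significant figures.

|τ_A − τ_B| = 35.8 days

A: γ = 1/√(1 − (5/13)²) = 13/12 ≈ 1.083; τ_A = 302/1.083 = 278.8 days.
B: γ = 1/√(1 − 0.5937²) = 1/√0.6475 = 1.243; τ_B = 302/1.243 = 243.0 days.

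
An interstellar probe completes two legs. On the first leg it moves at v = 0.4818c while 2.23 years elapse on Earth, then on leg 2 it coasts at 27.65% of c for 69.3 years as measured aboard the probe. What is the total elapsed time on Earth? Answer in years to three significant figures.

Leg 1: 2.23 years is already measured on Earth.
Leg 2: β = 0.2765; γ = 1/√(1 − 0.2765²) = 1/√0.9235 = 1.041; Δt_2 = 1.041 × 69.3 = 72.11 years.
Total: 2.230 + 72.11 years.

Δt = 74.3 years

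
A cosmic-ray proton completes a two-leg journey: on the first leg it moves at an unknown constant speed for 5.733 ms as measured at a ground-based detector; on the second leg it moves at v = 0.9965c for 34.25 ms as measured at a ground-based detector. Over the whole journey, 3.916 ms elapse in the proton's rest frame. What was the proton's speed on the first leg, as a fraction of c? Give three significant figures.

Leg 1: speed unknown; τ_1 = 5.733/γ_1.
Leg 2: γ = 1/√(1 − 0.9965²) = 1/√0.006988 = 11.96; τ_2 = 34.25/11.96 = 2.863 ms.
Total proper time: τ_1 + 2.863 = 3.916, so τ_1 = 3.916 − 2.863 = 1.053 ms.
γ_1 = 5.733/1.053 = 5.445; β = √(1 − 1/γ²) = √0.9663.

β = 0.983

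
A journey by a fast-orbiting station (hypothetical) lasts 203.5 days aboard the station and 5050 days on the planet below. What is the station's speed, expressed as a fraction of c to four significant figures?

The proper time is measured aboard the station (both events occur at the station's location); Δt is measured on the planet below. γ = Δt/τ = 5050/203.5 = 24.82.
β = √(1 − 1/γ²) = √(1 − 0.001624) = √0.9984

β = 0.9992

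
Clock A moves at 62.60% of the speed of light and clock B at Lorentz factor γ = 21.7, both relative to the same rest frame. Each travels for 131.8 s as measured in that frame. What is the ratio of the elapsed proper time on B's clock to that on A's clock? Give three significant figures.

τ_B/τ_A = 0.0591

A: β = 0.6260; γ = 1/√(1 − 0.6260²) = 1/√0.6081 = 1.282. B: γ = 21.7.
τ_A/τ_B = γ_B/γ_A = 21.70/1.282 = 16.92, so τ_B/τ_A = 0.05909.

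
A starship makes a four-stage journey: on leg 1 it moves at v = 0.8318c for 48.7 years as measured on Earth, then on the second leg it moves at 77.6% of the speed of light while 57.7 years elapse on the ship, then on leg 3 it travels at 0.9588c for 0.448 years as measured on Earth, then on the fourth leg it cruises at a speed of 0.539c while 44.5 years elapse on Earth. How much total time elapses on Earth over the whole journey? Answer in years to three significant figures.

Leg 1: 48.7 years is already measured on Earth.
Leg 2: β = 0.776; γ = 1/√(1 − 0.776²) = 1/√0.3978 = 1.585; Δt_2 = 1.585 × 57.7 = 91.48 years.
Leg 3: 0.448 years is already measured on Earth.
Leg 4: 44.5 years is already measured on Earth.
Total: 48.70 + 91.48 + 0.4480 + 44.50 years.

Δt = 185 years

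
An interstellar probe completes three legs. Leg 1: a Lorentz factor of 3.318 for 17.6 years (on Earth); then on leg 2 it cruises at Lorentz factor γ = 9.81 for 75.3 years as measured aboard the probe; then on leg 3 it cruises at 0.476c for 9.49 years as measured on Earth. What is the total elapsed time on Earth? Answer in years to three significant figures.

Leg 1: 17.6 years is already measured on Earth.
Leg 2: γ = 9.81; Δt_2 = 9.810 × 75.3 = 738.7 years.
Leg 3: 9.49 years is already measured on Earth.
Total: 17.60 + 738.7 + 9.490 years.

Δt = 766 years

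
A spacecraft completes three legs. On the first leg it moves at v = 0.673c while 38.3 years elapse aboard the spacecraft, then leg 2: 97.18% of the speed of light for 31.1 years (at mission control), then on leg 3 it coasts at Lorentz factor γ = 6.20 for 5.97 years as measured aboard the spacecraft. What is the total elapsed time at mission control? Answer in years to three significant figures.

Δt = 120 years

Leg 1: γ = 1/√(1 − 0.673²) = 1/√0.5471 = 1.352; Δt_1 = 1.352 × 38.3 = 51.78 years.
Leg 2: 31.1 years is already measured at mission control.
Leg 3: γ = 6.20; Δt_3 = 6.200 × 5.97 = 37.01 years.
Total: 51.78 + 31.10 + 37.01 years.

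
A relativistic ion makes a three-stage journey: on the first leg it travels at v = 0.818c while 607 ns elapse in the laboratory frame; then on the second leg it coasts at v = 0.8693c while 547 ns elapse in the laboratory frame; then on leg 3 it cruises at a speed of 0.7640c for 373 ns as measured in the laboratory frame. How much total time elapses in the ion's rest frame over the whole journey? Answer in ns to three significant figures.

Leg 1: γ = 1/√(1 − 0.818²) = 1/√0.3309 = 1.738; τ_1 = 607/1.738 = 349.2 ns.
Leg 2: γ = 1/√(1 − 0.8693²) = 1/√0.2443 = 2.023; τ_2 = 547/2.023 = 270.4 ns.
Leg 3: γ = 1/√(1 − 0.7640²) = 1/√0.4163 = 1.550; τ_3 = 373/1.550 = 240.7 ns.
Total: 349.2 + 270.4 + 240.7 ns.

τ = 860 ns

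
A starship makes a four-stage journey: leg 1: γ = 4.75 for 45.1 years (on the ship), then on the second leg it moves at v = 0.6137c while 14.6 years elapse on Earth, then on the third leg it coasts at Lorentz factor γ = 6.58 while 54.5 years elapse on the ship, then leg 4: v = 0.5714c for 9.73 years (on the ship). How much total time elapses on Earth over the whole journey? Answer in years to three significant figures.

Δt = 599 years

Leg 1: γ = 4.75; Δt_1 = 4.750 × 45.1 = 214.2 years.
Leg 2: 14.6 years is already measured on Earth.
Leg 3: γ = 6.58; Δt_3 = 6.580 × 54.5 = 358.6 years.
Leg 4: γ = 1/√(1 − 0.5714²) = 1/√0.6735 = 1.219; Δt_4 = 1.219 × 9.73 = 11.86 years.
Total: 214.2 + 14.60 + 358.6 + 11.86 years.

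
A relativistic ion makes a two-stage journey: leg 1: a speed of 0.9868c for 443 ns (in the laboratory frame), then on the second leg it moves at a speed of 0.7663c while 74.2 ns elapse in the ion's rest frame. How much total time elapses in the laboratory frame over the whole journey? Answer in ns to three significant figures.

Leg 1: 443 ns is already measured in the laboratory frame.
Leg 2: γ = 1/√(1 − 0.7663²) = 1/√0.4128 = 1.556; Δt_2 = 1.556 × 74.2 = 115.5 ns.
Total: 443.0 + 115.5 ns.

Δt = 558 ns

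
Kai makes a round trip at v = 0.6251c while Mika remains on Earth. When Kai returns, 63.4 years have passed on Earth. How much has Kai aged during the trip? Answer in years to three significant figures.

τ = 49.5 years

γ = 1/√(1 − 0.6251²) = 1/√0.6092 = 1.281
Kai's clock measures proper time along the trip: τ = Δt/γ = 63.4/1.281 years.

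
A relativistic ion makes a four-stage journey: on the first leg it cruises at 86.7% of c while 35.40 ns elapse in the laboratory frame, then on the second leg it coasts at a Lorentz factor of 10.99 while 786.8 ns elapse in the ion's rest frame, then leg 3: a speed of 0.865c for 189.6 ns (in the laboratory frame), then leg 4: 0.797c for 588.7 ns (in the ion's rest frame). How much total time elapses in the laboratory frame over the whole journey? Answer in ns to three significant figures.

Δt = 9850 ns

Leg 1: 35.40 ns is already measured in the laboratory frame.
Leg 2: γ = 10.99; Δt_2 = 10.99 × 786.8 = 8647 ns.
Leg 3: 189.6 ns is already measured in the laboratory frame.
Leg 4: γ = 1/√(1 − 0.797²) = 1/√0.3648 = 1.656; Δt_4 = 1.656 × 588.7 = 974.7 ns.
Total: 35.40 + 8647 + 189.6 + 974.7 ns.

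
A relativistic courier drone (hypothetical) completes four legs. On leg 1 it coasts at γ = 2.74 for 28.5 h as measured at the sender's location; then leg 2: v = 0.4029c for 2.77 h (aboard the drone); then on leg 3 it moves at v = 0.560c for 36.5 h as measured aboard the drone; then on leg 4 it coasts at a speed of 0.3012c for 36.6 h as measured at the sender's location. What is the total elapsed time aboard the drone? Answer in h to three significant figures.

τ = 84.6 h

Leg 1: γ = 2.74; τ_1 = 28.5/2.740 = 10.40 h.
Leg 2: 2.77 h is already measured aboard the drone.
Leg 3: 36.5 h is already measured aboard the drone.
Leg 4: γ = 1/√(1 − 0.3012²) = 1/√0.9093 = 1.049; τ_4 = 36.6/1.049 = 34.90 h.
Total: 10.40 + 2.770 + 36.50 + 34.90 h.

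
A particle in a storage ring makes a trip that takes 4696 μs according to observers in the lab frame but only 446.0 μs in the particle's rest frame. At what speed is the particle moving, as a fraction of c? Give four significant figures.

v = 0.9955c

The proper time is measured in the particle's rest frame (both events occur at the particle's location); Δt is measured in the lab frame. γ = Δt/τ = 4696/446.0 = 10.53.
β = √(1 − 1/γ²) = √(1 − 0.009020) = √0.9910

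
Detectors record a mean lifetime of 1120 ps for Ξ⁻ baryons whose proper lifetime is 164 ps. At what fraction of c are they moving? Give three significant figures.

γ = Δt/τ₀ = 1120/164 = 6.829
β = √(1 − 1/γ²) = √(1 − 0.02144) = √0.9786

v = 0.989c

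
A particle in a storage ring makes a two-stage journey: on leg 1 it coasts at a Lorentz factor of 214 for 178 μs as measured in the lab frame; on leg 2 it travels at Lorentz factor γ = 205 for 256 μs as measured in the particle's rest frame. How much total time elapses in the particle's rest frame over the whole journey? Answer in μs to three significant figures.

τ = 257 μs

Leg 1: γ = 214; τ_1 = 178/214.0 = 0.8318 μs.
Leg 2: 256 μs is already measured in the particle's rest frame.
Total: 0.8318 + 256.0 μs.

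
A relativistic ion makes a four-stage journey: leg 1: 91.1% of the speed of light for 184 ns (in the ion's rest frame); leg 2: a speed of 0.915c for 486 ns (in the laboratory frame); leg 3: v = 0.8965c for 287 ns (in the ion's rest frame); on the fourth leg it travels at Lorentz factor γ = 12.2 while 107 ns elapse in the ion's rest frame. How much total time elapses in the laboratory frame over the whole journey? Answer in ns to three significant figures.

Δt = 2890 ns

Leg 1: β = 0.911; γ = 1/√(1 − 0.911²) = 1/√0.1701 = 2.425; Δt_1 = 2.425 × 184 = 446.2 ns.
Leg 2: 486 ns is already measured in the laboratory frame.
Leg 3: γ = 1/√(1 − 0.8965²) = 1/√0.1963 = 2.257; Δt_3 = 2.257 × 287 = 647.8 ns.
Leg 4: γ = 12.2; Δt_4 = 12.20 × 107 = 1305 ns.
Total: 446.2 + 486.0 + 647.8 + 1305 ns.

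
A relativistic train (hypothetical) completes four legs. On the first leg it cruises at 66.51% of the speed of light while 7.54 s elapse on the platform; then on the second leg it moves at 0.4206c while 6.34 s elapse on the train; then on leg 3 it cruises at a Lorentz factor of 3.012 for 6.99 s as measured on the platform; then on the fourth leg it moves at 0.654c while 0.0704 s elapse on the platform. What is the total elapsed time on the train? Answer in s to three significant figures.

Leg 1: β = 0.6651; γ = 1/√(1 − 0.6651²) = 1/√0.5576 = 1.339; τ_1 = 7.54/1.339 = 5.631 s.
Leg 2: 6.34 s is already measured on the train.
Leg 3: γ = 3.012; τ_3 = 6.99/3.012 = 2.321 s.
Leg 4: γ = 1/√(1 − 0.654²) = 1/√0.5723 = 1.322; τ_4 = 0.0704/1.322 = 0.05326 s.
Total: 5.631 + 6.340 + 2.321 + 0.05326 s.

τ = 14.3 s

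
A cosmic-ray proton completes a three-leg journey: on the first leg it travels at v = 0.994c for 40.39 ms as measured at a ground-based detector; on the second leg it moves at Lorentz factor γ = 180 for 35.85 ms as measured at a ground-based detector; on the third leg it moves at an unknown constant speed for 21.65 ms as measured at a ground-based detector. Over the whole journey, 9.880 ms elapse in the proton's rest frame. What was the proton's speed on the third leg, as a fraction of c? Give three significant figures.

Leg 1: γ = 1/√(1 − 0.994²) = 1/√0.01196 = 9.142; τ_1 = 40.39/9.142 = 4.418 ms.
Leg 2: γ = 180; τ_2 = 35.85/180.0 = 0.1992 ms.
Leg 3: speed unknown; τ_3 = 21.65/γ_3.
Total proper time: 4.418 + 0.1992 + τ_3 = 9.880, so τ_3 = 9.880 − 4.617 = 5.263 ms.
γ_3 = 21.65/5.263 = 4.114; β = √(1 − 1/γ²) = √0.9409.

β = 0.970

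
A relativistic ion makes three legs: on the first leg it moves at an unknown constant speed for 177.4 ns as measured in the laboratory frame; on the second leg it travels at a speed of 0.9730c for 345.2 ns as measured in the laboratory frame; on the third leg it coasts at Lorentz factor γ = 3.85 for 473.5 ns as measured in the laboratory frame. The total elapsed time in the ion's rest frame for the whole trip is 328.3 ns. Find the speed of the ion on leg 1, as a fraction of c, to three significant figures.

β = 0.706

Leg 1: speed unknown; τ_1 = 177.4/γ_1.
Leg 2: γ = 1/√(1 − 0.9730²) = 1/√0.05327 = 4.333; τ_2 = 345.2/4.333 = 79.67 ns.
Leg 3: γ = 3.85; τ_3 = 473.5/3.850 = 123.0 ns.
Total proper time: τ_1 + 79.67 + 123.0 = 328.3, so τ_1 = 328.3 − 202.7 = 125.6 ns.
γ_1 = 177.4/125.6 = 1.412; β = √(1 − 1/γ²) = √0.4984.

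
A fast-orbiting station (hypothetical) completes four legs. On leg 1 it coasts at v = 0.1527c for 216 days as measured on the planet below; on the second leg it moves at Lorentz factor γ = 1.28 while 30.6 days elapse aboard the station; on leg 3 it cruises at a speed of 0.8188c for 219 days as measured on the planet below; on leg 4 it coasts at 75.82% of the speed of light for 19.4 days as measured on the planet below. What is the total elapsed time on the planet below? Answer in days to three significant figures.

Leg 1: 216 days is already measured on the planet below.
Leg 2: γ = 1.28; Δt_2 = 1.280 × 30.6 = 39.17 days.
Leg 3: 219 days is already measured on the planet below.
Leg 4: 19.4 days is already measured on the planet below.
Total: 216.0 + 39.17 + 219.0 + 19.40 days.

Δt = 494 days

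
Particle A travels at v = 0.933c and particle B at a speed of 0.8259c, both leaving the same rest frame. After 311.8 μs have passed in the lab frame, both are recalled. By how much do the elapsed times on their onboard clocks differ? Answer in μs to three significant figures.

|τ_A − τ_B| = 63.6 μs

A: γ = 1/√(1 − 0.933²) = 1/√0.1295 = 2.779; τ_A = 311.8/2.779 = 112.2 μs.
B: γ = 1/√(1 − 0.8259²) = 1/√0.3179 = 1.774; τ_B = 311.8/1.774 = 175.8 μs.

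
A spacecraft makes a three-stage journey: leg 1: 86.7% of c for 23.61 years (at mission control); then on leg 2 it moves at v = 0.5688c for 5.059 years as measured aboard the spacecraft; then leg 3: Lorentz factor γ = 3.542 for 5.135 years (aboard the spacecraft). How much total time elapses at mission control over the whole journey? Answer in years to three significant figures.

Leg 1: 23.61 years is already measured at mission control.
Leg 2: γ = 1/√(1 − 0.5688²) = 1/√0.6765 = 1.216; Δt_2 = 1.216 × 5.059 = 6.151 years.
Leg 3: γ = 3.542; Δt_3 = 3.542 × 5.135 = 18.19 years.
Total: 23.61 + 6.151 + 18.19 years.

Δt = 47.9 years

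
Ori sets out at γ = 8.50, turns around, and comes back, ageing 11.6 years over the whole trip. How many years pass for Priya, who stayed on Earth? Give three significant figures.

γ = 8.50
Earth-frame duration is the dilated interval: Δt = γτ = 8.500 × 11.6 years.

Δt = 98.6 years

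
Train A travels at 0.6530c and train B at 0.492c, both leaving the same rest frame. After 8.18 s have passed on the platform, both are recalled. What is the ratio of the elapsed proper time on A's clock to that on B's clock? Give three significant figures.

A: γ = 1/√(1 − 0.6530²) = 1/√0.5736 = 1.320. B: γ = 1/√(1 − 0.492²) = 1/√0.7579 = 1.149.
τ_A/τ_B = γ_B/γ_A = 1.149/1.320 = 0.8699, so τ_A/τ_B = 0.8699.

τ_A/τ_B = 0.870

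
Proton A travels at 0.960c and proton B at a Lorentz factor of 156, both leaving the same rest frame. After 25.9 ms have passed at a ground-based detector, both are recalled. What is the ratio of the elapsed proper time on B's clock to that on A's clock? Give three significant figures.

A: γ = 1/√(1 − 0.960²) = 25/7 ≈ 3.571. B: γ = 156.
τ_A/τ_B = γ_B/γ_A = 156.0/3.571 = 43.68, so τ_B/τ_A = 0.02289.

τ_B/τ_A = 0.0229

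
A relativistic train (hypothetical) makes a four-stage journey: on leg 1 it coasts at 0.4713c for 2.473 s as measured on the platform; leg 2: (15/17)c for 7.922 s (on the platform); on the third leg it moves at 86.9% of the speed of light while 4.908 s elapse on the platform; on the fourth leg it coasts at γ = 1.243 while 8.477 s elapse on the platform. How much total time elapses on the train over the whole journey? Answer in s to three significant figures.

τ = 15.2 s

Leg 1: γ = 1/√(1 − 0.4713²) = 1/√0.7779 = 1.134; τ_1 = 2.473/1.134 = 2.181 s.
Leg 2: γ = 1/√(1 − (15/17)²) = 17/8 = 2.125; τ_2 = 7.922/2.125 = 3.728 s.
Leg 3: β = 0.869; γ = 1/√(1 − 0.869²) = 1/√0.2448 = 2.021; τ_3 = 4.908/2.021 = 2.429 s.
Leg 4: γ = 1.243; τ_4 = 8.477/1.243 = 6.820 s.
Total: 2.181 + 3.728 + 2.429 + 6.820 s.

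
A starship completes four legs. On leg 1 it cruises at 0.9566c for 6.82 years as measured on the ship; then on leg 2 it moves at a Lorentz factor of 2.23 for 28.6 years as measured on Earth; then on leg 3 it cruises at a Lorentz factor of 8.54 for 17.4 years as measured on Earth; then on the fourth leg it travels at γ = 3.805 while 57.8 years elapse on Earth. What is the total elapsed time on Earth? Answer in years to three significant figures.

Δt = 127 years

Leg 1: γ = 1/√(1 − 0.9566²) = 1/√0.08492 = 3.432; Δt_1 = 3.432 × 6.82 = 23.40 years.
Leg 2: 28.6 years is already measured on Earth.
Leg 3: 17.4 years is already measured on Earth.
Leg 4: 57.8 years is already measured on Earth.
Total: 23.40 + 28.60 + 17.40 + 57.80 years.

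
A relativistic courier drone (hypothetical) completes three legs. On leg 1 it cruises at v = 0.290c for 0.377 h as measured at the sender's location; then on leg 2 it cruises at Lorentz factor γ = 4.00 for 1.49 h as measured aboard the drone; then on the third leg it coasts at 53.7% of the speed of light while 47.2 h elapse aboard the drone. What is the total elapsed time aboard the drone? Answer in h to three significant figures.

τ = 49.1 h

Leg 1: γ = 1/√(1 − 0.290²) = 1/√0.9159 = 1.045; τ_1 = 0.377/1.045 = 0.3608 h.
Leg 2: 1.49 h is already measured aboard the drone.
Leg 3: 47.2 h is already measured aboard the drone.
Total: 0.3608 + 1.490 + 47.20 h.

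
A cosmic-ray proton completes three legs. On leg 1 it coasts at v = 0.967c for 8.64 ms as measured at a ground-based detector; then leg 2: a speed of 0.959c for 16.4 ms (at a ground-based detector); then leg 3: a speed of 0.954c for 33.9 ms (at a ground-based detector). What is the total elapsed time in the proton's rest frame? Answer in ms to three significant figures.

Leg 1: γ = 1/√(1 − 0.967²) = 1/√0.06491 = 3.925; τ_1 = 8.64/3.925 = 2.201 ms.
Leg 2: γ = 1/√(1 − 0.959²) = 1/√0.08032 = 3.529; τ_2 = 16.4/3.529 = 4.648 ms.
Leg 3: γ = 1/√(1 − 0.954²) = 1/√0.08988 = 3.335; τ_3 = 33.9/3.335 = 10.16 ms.
Total: 2.201 + 4.648 + 10.16 ms.

τ = 17.0 ms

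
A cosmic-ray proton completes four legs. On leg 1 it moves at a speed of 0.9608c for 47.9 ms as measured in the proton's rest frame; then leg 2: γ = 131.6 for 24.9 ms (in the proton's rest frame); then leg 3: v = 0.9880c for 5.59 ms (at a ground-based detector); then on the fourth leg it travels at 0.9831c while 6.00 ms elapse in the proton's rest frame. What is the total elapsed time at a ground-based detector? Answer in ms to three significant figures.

Leg 1: γ = 1/√(1 − 0.9608²) = 1/√0.07686 = 3.607; Δt_1 = 3.607 × 47.9 = 172.8 ms.
Leg 2: γ = 131.6; Δt_2 = 131.6 × 24.9 = 3277 ms.
Leg 3: 5.59 ms is already measured at a ground-based detector.
Leg 4: γ = 1/√(1 − 0.9831²) = 1/√0.03351 = 5.462; Δt_4 = 5.462 × 6.00 = 32.77 ms.
Total: 172.8 + 3277 + 5.590 + 32.77 ms.

Δt = 3490 ms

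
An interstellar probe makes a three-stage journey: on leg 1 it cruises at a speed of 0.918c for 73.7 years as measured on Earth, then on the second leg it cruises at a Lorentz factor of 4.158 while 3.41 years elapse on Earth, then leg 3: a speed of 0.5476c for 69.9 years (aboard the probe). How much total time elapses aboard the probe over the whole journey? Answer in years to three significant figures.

τ = 99.9 years

Leg 1: γ = 1/√(1 − 0.918²) = 1/√0.1573 = 2.522; τ_1 = 73.7/2.522 = 29.23 years.
Leg 2: γ = 4.158; τ_2 = 3.41/4.158 = 0.8201 years.
Leg 3: 69.9 years is already measured aboard the probe.
Total: 29.23 + 0.8201 + 69.90 years.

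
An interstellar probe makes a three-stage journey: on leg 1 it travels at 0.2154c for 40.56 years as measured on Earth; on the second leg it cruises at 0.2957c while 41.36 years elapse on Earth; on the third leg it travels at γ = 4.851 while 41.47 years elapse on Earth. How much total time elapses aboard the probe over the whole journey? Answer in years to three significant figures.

Leg 1: γ = 1/√(1 − 0.2154²) = 1/√0.9536 = 1.024; τ_1 = 40.56/1.024 = 39.61 years.
Leg 2: γ = 1/√(1 − 0.2957²) = 1/√0.9126 = 1.047; τ_2 = 41.36/1.047 = 39.51 years.
Leg 3: γ = 4.851; τ_3 = 41.47/4.851 = 8.549 years.
Total: 39.61 + 39.51 + 8.549 years.

τ = 87.7 years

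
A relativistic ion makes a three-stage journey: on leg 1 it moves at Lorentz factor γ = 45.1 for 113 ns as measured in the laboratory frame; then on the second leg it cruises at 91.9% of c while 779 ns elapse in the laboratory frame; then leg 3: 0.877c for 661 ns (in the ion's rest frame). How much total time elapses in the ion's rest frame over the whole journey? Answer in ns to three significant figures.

τ = 971 ns

Leg 1: γ = 45.1; τ_1 = 113/45.10 = 2.506 ns.
Leg 2: β = 0.919; γ = 1/√(1 − 0.919²) = 1/√0.1554 = 2.536; τ_2 = 779/2.536 = 307.1 ns.
Leg 3: 661 ns is already measured in the ion's rest frame.
Total: 2.506 + 307.1 + 661.0 ns.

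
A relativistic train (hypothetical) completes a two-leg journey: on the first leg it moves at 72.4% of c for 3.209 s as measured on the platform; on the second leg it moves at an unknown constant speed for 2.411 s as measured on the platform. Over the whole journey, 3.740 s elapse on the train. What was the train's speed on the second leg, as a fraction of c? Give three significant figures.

β = 0.774

Leg 1: β = 0.724; γ = 1/√(1 − 0.724²) = 1/√0.4758 = 1.450; τ_1 = 3.209/1.450 = 2.214 s.
Leg 2: speed unknown; τ_2 = 2.411/γ_2.
Total proper time: 2.214 + τ_2 = 3.740, so τ_2 = 3.740 − 2.214 = 1.526 s.
γ_2 = 2.411/1.526 = 1.580; β = √(1 − 1/γ²) = √0.5992.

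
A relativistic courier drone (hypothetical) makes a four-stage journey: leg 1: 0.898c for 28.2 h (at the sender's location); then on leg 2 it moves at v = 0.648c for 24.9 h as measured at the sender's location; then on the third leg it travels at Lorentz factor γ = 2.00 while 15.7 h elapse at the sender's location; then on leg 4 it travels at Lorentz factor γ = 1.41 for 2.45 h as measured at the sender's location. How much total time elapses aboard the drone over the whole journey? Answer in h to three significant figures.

Leg 1: γ = 1/√(1 − 0.898²) = 1/√0.1936 = 2.273; τ_1 = 28.2/2.273 = 12.41 h.
Leg 2: γ = 1/√(1 − 0.648²) = 1/√0.5801 = 1.313; τ_2 = 24.9/1.313 = 18.96 h.
Leg 3: γ = 2.00; τ_3 = 15.7/2.000 = 7.850 h.
Leg 4: γ = 1.41; τ_4 = 2.45/1.410 = 1.738 h.
Total: 12.41 + 18.96 + 7.850 + 1.738 h.

τ = 41.0 h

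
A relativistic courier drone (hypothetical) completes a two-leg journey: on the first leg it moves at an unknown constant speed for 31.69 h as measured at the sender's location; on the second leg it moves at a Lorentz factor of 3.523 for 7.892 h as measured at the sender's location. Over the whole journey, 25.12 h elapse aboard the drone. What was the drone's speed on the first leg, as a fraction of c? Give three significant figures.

Leg 1: speed unknown; τ_1 = 31.69/γ_1.
Leg 2: γ = 3.523; τ_2 = 7.892/3.523 = 2.240 h.
Total proper time: τ_1 + 2.240 = 25.12, so τ_1 = 25.12 − 2.240 = 22.88 h.
γ_1 = 31.69/22.88 = 1.385; β = √(1 − 1/γ²) = √0.4787.

β = 0.692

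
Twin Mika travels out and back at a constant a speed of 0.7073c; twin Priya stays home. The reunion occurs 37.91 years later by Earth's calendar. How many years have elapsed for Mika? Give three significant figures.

γ = 1/√(1 − 0.7073²) = 1/√0.4997 = 1.415
Mika's clock measures proper time along the trip: τ = Δt/γ = 37.91/1.415 years.

τ = 26.8 years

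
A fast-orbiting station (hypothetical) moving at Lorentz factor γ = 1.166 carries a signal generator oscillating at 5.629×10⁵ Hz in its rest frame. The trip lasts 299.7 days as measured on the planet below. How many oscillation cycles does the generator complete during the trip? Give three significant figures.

γ = 1.166
The oscillator's own cycle count is N = f × τ where τ is the proper time aboard the station. τ = Δt/γ = 299.7/1.166 = 257.0 days = 2.221×10⁷ s.
N = 5.629×10⁵ × 2.221×10⁷ = 1.250×10¹³.

N = 1.25×10¹³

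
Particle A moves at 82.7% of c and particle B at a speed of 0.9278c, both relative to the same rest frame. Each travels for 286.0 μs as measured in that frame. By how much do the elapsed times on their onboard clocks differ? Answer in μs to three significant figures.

|τ_A − τ_B| = 54.1 μs

A: β = 0.827; γ = 1/√(1 − 0.827²) = 1/√0.3161 = 1.779; τ_A = 286.0/1.779 = 160.8 μs.
B: γ = 1/√(1 − 0.9278²) = 1/√0.1392 = 2.680; τ_B = 286.0/2.680 = 106.7 μs.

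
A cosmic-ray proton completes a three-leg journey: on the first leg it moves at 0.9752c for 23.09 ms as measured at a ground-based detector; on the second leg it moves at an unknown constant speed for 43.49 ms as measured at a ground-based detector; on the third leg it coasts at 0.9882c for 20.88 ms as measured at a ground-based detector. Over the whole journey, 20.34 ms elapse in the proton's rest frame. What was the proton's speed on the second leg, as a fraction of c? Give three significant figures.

β = 0.961

Leg 1: γ = 1/√(1 − 0.9752²) = 1/√0.04898 = 4.518; τ_1 = 23.09/4.518 = 5.110 ms.
Leg 2: speed unknown; τ_2 = 43.49/γ_2.
Leg 3: γ = 1/√(1 − 0.9882²) = 1/√0.02346 = 6.529; τ_3 = 20.88/6.529 = 3.198 ms.
Total proper time: 5.110 + τ_2 + 3.198 = 20.34, so τ_2 = 20.34 − 8.309 = 12.03 ms.
γ_2 = 43.49/12.03 = 3.615; β = √(1 − 1/γ²) = √0.9235.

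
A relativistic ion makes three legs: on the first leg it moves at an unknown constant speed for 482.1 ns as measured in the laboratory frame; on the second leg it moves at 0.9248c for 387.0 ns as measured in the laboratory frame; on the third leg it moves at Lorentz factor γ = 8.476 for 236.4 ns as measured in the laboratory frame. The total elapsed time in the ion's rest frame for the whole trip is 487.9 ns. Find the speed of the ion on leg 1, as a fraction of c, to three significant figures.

β = 0.761

Leg 1: speed unknown; τ_1 = 482.1/γ_1.
Leg 2: γ = 1/√(1 − 0.9248²) = 1/√0.1447 = 2.628; τ_2 = 387.0/2.628 = 147.2 ns.
Leg 3: γ = 8.476; τ_3 = 236.4/8.476 = 27.89 ns.
Total proper time: τ_1 + 147.2 + 27.89 = 487.9, so τ_1 = 487.9 − 175.1 = 312.8 ns.
γ_1 = 482.1/312.8 = 1.541; β = √(1 − 1/γ²) = √0.5791.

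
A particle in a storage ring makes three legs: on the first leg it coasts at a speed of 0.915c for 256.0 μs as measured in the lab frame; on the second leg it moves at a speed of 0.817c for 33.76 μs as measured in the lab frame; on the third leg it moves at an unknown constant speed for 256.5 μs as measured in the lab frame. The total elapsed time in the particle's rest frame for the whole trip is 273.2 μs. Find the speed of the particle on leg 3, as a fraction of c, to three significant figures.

β = 0.810

Leg 1: γ = 1/√(1 − 0.915²) = 1/√0.1628 = 2.479; τ_1 = 256.0/2.479 = 103.3 μs.
Leg 2: γ = 1/√(1 − 0.817²) = 1/√0.3325 = 1.734; τ_2 = 33.76/1.734 = 19.47 μs.
Leg 3: speed unknown; τ_3 = 256.5/γ_3.
Total proper time: 103.3 + 19.47 + τ_3 = 273.2, so τ_3 = 273.2 − 122.8 = 150.4 μs.
γ_3 = 256.5/150.4 = 1.705; β = √(1 − 1/γ²) = √0.6560.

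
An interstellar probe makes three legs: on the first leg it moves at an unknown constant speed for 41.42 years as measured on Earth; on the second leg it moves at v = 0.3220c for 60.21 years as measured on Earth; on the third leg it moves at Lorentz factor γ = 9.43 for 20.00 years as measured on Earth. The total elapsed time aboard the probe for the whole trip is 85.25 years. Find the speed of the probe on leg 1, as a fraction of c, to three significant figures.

β = 0.776

Leg 1: speed unknown; τ_1 = 41.42/γ_1.
Leg 2: γ = 1/√(1 − 0.3220²) = 1/√0.8963 = 1.056; τ_2 = 60.21/1.056 = 57.00 years.
Leg 3: γ = 9.43; τ_3 = 20.00/9.430 = 2.121 years.
Total proper time: τ_1 + 57.00 + 2.121 = 85.25, so τ_1 = 85.25 − 59.12 = 26.13 years.
γ_1 = 41.42/26.13 = 1.585; β = √(1 − 1/γ²) = √0.6021.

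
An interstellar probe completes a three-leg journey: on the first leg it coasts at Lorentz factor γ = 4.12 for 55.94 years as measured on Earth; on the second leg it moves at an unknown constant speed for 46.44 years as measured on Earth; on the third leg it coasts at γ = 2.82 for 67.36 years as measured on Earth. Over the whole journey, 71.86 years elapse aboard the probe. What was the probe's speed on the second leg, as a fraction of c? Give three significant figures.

β = 0.672

Leg 1: γ = 4.12; τ_1 = 55.94/4.120 = 13.58 years.
Leg 2: speed unknown; τ_2 = 46.44/γ_2.
Leg 3: γ = 2.82; τ_3 = 67.36/2.820 = 23.89 years.
Total proper time: 13.58 + τ_2 + 23.89 = 71.86, so τ_2 = 71.86 − 37.46 = 34.40 years.
γ_2 = 46.44/34.40 = 1.350; β = √(1 − 1/γ²) = √0.4514.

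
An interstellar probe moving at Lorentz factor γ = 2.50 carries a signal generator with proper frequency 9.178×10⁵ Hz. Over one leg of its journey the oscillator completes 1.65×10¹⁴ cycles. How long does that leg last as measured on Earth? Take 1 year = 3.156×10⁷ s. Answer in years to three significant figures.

γ = 2.50
Proper time for N cycles: τ = N/f = 1.65×10¹⁴/(9.178×10⁵) = 1.798×10⁸ s = 5.696 years.
Lab-frame duration Δt = γτ = 2.500 × 5.696 = 14.24 years.

Δt = 14.2 years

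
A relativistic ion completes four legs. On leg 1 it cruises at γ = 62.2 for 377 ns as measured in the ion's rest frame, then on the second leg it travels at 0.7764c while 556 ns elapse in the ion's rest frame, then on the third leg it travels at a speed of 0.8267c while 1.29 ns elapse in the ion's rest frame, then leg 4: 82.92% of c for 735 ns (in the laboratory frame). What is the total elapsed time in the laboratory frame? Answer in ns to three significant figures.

Leg 1: γ = 62.2; Δt_1 = 62.20 × 377 = 2.345×10⁴ ns.
Leg 2: γ = 1/√(1 − 0.7764²) = 1/√0.3972 = 1.587; Δt_2 = 1.587 × 556 = 882.2 ns.
Leg 3: γ = 1/√(1 − 0.8267²) = 1/√0.3166 = 1.777; Δt_3 = 1.777 × 1.29 = 2.293 ns.
Leg 4: 735 ns is already measured in the laboratory frame.
Total: 2.345×10⁴ + 882.2 + 2.293 + 735.0 ns.

Δt = 2.51×10⁴ ns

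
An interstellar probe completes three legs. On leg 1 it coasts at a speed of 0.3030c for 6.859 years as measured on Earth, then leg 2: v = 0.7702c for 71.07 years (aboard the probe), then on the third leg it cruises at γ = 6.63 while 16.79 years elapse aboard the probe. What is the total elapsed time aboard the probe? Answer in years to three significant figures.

τ = 94.4 years

Leg 1: γ = 1/√(1 − 0.3030²) = 1/√0.9082 = 1.049; τ_1 = 6.859/1.049 = 6.537 years.
Leg 2: 71.07 years is already measured aboard the probe.
Leg 3: 16.79 years is already measured aboard the probe.
Total: 6.537 + 71.07 + 16.79 years.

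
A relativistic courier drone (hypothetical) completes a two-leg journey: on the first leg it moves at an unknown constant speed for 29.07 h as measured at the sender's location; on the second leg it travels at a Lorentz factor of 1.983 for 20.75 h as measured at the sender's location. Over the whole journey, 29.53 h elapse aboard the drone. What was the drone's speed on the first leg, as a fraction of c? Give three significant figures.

β = 0.755

Leg 1: speed unknown; τ_1 = 29.07/γ_1.
Leg 2: γ = 1.983; τ_2 = 20.75/1.983 = 10.46 h.
Total proper time: τ_1 + 10.46 = 29.53, so τ_1 = 29.53 − 10.46 = 19.07 h.
γ_1 = 29.07/19.07 = 1.525; β = √(1 − 1/γ²) = √0.5698.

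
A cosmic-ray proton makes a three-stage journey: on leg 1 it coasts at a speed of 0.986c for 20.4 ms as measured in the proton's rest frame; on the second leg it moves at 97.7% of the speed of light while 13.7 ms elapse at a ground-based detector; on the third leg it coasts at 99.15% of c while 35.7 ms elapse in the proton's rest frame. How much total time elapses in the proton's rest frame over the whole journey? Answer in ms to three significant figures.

τ = 59.0 ms

Leg 1: 20.4 ms is already measured in the proton's rest frame.
Leg 2: β = 0.977; γ = 1/√(1 − 0.977²) = 1/√0.04547 = 4.690; τ_2 = 13.7/4.690 = 2.921 ms.
Leg 3: 35.7 ms is already measured in the proton's rest frame.
Total: 20.40 + 2.921 + 35.70 ms.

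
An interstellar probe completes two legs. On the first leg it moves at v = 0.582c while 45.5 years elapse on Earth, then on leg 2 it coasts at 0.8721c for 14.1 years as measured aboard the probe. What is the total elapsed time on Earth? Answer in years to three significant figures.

Δt = 74.3 years

Leg 1: 45.5 years is already measured on Earth.
Leg 2: γ = 1/√(1 − 0.8721²) = 1/√0.2394 = 2.044; Δt_2 = 2.044 × 14.1 = 28.82 years.
Total: 45.50 + 28.82 years.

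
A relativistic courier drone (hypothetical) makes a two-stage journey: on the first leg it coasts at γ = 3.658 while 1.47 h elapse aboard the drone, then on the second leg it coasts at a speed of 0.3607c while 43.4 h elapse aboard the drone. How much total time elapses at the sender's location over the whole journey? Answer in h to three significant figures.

Leg 1: γ = 3.658; Δt_1 = 3.658 × 1.47 = 5.377 h.
Leg 2: γ = 1/√(1 − 0.3607²) = 1/√0.8699 = 1.072; Δt_2 = 1.072 × 43.4 = 46.53 h.
Total: 5.377 + 46.53 h.

Δt = 51.9 h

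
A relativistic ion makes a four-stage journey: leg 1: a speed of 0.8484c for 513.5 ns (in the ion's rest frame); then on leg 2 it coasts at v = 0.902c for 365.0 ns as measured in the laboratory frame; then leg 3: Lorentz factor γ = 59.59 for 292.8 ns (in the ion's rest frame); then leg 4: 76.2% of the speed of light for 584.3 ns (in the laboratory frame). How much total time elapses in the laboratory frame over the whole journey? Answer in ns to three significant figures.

Δt = 1.94×10⁴ ns

Leg 1: γ = 1/√(1 − 0.8484²) = 1/√0.2802 = 1.889; Δt_1 = 1.889 × 513.5 = 970.0 ns.
Leg 2: 365.0 ns is already measured in the laboratory frame.
Leg 3: γ = 59.59; Δt_3 = 59.59 × 292.8 = 1.745×10⁴ ns.
Leg 4: 584.3 ns is already measured in the laboratory frame.
Total: 970.0 + 365.0 + 1.745×10⁴ + 584.3 ns.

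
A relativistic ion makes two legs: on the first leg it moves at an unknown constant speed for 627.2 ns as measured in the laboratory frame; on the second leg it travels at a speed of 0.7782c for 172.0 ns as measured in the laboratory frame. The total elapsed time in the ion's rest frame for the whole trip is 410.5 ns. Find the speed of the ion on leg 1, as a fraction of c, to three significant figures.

β = 0.876

Leg 1: speed unknown; τ_1 = 627.2/γ_1.
Leg 2: γ = 1/√(1 − 0.7782²) = 1/√0.3944 = 1.592; τ_2 = 172.0/1.592 = 108.0 ns.
Total proper time: τ_1 + 108.0 = 410.5, so τ_1 = 410.5 − 108.0 = 302.5 ns.
γ_1 = 627.2/302.5 = 2.074; β = √(1 − 1/γ²) = √0.7674.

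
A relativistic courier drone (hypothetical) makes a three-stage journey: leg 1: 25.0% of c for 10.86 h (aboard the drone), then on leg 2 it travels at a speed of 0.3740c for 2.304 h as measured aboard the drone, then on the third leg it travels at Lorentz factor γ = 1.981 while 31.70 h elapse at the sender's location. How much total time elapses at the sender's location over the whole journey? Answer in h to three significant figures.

Leg 1: β = 0.250; γ = 1/√(1 − 0.250²) = 1/√0.9375 = 1.033; Δt_1 = 1.033 × 10.86 = 11.22 h.
Leg 2: γ = 1/√(1 − 0.3740²) = 1/√0.8601 = 1.078; Δt_2 = 1.078 × 2.304 = 2.484 h.
Leg 3: 31.70 h is already measured at the sender's location.
Total: 11.22 + 2.484 + 31.70 h.

Δt = 45.4 h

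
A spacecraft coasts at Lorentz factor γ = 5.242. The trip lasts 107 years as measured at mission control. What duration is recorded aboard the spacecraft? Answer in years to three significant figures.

γ = 5.242
The interval measured at mission control is the dilated one; the clock aboard the spacecraft measures the proper time τ = Δt/γ = 107/5.242 years.

τ = 20.4 years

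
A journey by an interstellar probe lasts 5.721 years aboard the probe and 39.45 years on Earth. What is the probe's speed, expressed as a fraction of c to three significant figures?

v = 0.989c

The proper time is measured aboard the probe (both events occur at the probe's location); Δt is measured on Earth. γ = Δt/τ = 39.45/5.721 = 6.896.
β = √(1 − 1/γ²) = √(1 − 0.02103) = √0.9790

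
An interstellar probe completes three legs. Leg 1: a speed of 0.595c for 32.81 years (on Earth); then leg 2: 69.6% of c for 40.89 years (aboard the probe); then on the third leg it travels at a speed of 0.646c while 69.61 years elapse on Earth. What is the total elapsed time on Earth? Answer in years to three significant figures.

Δt = 159 years

Leg 1: 32.81 years is already measured on Earth.
Leg 2: β = 0.696; γ = 1/√(1 − 0.696²) = 1/√0.5156 = 1.393; Δt_2 = 1.393 × 40.89 = 56.95 years.
Leg 3: 69.61 years is already measured on Earth.
Total: 32.81 + 56.95 + 69.61 years.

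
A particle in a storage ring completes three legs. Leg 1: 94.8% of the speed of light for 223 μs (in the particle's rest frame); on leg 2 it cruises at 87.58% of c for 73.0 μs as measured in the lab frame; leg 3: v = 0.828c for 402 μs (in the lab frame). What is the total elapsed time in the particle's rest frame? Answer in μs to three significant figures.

Leg 1: 223 μs is already measured in the particle's rest frame.
Leg 2: β = 0.8758; γ = 1/√(1 − 0.8758²) = 1/√0.2330 = 2.072; τ_2 = 73.0/2.072 = 35.24 μs.
Leg 3: γ = 1/√(1 − 0.828²) = 1/√0.3144 = 1.783; τ_3 = 402/1.783 = 225.4 μs.
Total: 223.0 + 35.24 + 225.4 μs.

τ = 484 μs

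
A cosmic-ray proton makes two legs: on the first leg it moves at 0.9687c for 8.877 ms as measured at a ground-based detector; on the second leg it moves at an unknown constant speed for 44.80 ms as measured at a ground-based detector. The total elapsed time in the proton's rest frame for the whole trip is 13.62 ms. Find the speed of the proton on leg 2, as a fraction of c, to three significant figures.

Leg 1: γ = 1/√(1 − 0.9687²) = 1/√0.06162 = 4.028; τ_1 = 8.877/4.028 = 2.204 ms.
Leg 2: speed unknown; τ_2 = 44.80/γ_2.
Total proper time: 2.204 + τ_2 = 13.62, so τ_2 = 13.62 − 2.204 = 11.42 ms.
γ_2 = 44.80/11.42 = 3.924; β = √(1 − 1/γ²) = √0.9351.

β = 0.967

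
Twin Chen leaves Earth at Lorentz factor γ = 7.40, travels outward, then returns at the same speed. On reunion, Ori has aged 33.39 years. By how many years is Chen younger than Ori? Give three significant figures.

Δt − τ = 28.9 years

γ = 7.40
Chen's elapsed proper time: τ = 33.39/7.400 = 4.512 years.
Age gap = Δt − τ = 33.39 − 4.512 years.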